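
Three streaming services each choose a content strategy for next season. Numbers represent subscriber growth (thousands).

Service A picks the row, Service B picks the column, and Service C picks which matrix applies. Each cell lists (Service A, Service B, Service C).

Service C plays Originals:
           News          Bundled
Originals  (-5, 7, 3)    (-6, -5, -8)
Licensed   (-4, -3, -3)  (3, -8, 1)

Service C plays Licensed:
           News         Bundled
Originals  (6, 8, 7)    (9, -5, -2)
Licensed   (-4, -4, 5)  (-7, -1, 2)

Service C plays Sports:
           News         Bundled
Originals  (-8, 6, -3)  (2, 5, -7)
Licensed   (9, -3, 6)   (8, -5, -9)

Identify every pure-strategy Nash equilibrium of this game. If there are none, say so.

Check each profile: it is a Nash equilibrium iff no player can strictly gain by switching unilaterally.
(Originals, News, Originals): Service A can switch to Licensed (-5 → -4). Not NE.
(Originals, News, Licensed): Service A gets 6, best alternative -4; Service B gets 8, best alternative -5; Service C gets 7, best alternative 3. No profitable deviation — NE.
(Originals, News, Sports): Service A can switch to Licensed (-8 → 9). Not NE.
(Originals, Bundled, Originals): Service A can switch to Licensed (-6 → 3). Not NE.
(Originals, Bundled, Licensed): Service B can switch to News (-5 → 8). Not NE.
(Originals, Bundled, Sports): Service A can switch to Licensed (2 → 8). Not NE.
(Licensed, News, Originals): Service C can switch to Licensed (-3 → 5). Not NE.
(Licensed, News, Licensed): Service A can switch to Originals (-4 → 6). Not NE.
(Licensed, News, Sports): Service A gets 9, best alternative -8; Service B gets -3, best alternative -5; Service C gets 6, best alternative 5. No profitable deviation — NE.
(Licensed, Bundled, Originals): Service B can switch to News (-8 → -3). Not NE.
(The remaining 2 profiles each have a profitable deviation by the same check.)

(Originals, News, Licensed), (Licensed, News, Sports)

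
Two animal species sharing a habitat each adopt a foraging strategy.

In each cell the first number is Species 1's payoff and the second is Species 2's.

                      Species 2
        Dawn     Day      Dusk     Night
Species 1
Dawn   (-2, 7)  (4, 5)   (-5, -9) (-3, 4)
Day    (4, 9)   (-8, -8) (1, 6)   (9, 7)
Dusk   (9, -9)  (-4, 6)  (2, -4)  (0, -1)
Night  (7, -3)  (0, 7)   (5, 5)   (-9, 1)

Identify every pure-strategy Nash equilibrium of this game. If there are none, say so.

none

Species 1 against Dawn: payoffs -2, 4, 9, 7 → best response Dusk.
Species 1 against Day: payoffs 4, -8, -4, 0 → best response Dawn.
Species 1 against Dusk: payoffs -5, 1, 2, 5 → best response Night.
Species 1 against Night: payoffs -3, 9, 0, -9 → best response Day.
Species 2 against Dawn: payoffs 7, 5, -9, 4 → best response Dawn.
Species 2 against Day: payoffs 9, -8, 6, 7 → best response Dawn.
Species 2 against Dusk: payoffs -9, 6, -4, -1 → best response Day.
Species 2 against Night: payoffs -3, 7, 5, 1 → best response Day.
No profile is a mutual best response for all players.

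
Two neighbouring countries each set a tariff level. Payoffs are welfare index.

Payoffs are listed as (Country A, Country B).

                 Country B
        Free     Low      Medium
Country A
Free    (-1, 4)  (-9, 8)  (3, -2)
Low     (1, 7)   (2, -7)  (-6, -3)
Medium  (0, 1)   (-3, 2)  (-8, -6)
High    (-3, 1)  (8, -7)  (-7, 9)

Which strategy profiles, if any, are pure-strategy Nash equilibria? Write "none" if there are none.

The unique pure-strategy Nash equilibrium is (Low, Free).

Country A against Free: payoffs -1, 1, 0, -3 → best response Low.
Country A against Low: payoffs -9, 2, -3, 8 → best response High.
Country A against Medium: payoffs 3, -6, -8, -7 → best response Free.
Country B against Free: payoffs 4, 8, -2 → best response Low.
Country B against Low: payoffs 7, -7, -3 → best response Free.
Country B against Medium: payoffs 1, 2, -6 → best response Low.
Country B against High: payoffs 1, -7, 9 → best response Medium.
Mutual best responses: (Low, Free).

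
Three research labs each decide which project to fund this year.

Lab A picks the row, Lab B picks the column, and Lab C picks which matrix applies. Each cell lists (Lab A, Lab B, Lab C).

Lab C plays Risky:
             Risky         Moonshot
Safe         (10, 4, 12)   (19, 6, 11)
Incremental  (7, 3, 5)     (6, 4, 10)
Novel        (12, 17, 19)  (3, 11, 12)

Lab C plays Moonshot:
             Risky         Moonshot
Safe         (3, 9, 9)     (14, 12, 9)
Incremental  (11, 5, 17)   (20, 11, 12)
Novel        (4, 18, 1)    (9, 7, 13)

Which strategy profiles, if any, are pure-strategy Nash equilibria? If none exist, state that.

(Safe, Risky, Risky): Lab A can switch to Novel (10 → 12). Not NE.
(Safe, Risky, Moonshot): Lab A can switch to Incremental (3 → 11). Not NE.
(Safe, Moonshot, Risky): Lab A gets 19, best alternative 6; Lab B gets 6, best alternative 4; Lab C gets 11, best alternative 9. No profitable deviation — NE.
(Safe, Moonshot, Moonshot): Lab A can switch to Incremental (14 → 20). Not NE.
(Incremental, Risky, Risky): Lab A can switch to Safe (7 → 10). Not NE.
(Incremental, Risky, Moonshot): Lab B can switch to Moonshot (5 → 11). Not NE.
(Incremental, Moonshot, Risky): Lab A can switch to Safe (6 → 19). Not NE.
(Incremental, Moonshot, Moonshot): Lab A gets 20, best alternative 14; Lab B gets 11, best alternative 5; Lab C gets 12, best alternative 10. No profitable deviation — NE.
(Novel, Risky, Risky): Lab A gets 12, best alternative 10; Lab B gets 17, best alternative 11; Lab C gets 19, best alternative 1. No profitable deviation — NE.
(The remaining 3 profiles each have a profitable deviation by the same check.)

(Safe, Moonshot, Risky); (Incremental, Moonshot, Moonshot); (Novel, Risky, Risky)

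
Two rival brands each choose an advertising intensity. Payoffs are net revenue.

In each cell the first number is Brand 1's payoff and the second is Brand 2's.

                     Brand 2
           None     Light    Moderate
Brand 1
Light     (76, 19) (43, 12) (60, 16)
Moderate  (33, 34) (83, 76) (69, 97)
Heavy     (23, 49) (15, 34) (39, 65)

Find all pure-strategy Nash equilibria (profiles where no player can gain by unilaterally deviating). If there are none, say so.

Check each profile: it is a Nash equilibrium iff no player can strictly gain by switching unilaterally.
(Light, None): Brand 1 gets 76, best alternative 33; Brand 2 gets 19, best alternative 16. No profitable deviation — NE.
(Light, Light): Brand 1 can switch to Moderate (43 → 83). Not NE.
(Light, Moderate): Brand 1 can switch to Moderate (60 → 69). Not NE.
(Moderate, None): Brand 1 can switch to Light (33 → 76). Not NE.
(Moderate, Light): Brand 2 can switch to Moderate (76 → 97). Not NE.
(Moderate, Moderate): Brand 1 gets 69, best alternative 60; Brand 2 gets 97, best alternative 76. No profitable deviation — NE.
(Heavy, None): Brand 1 can switch to Light (23 → 76). Not NE.
(Heavy, Light): Brand 1 can switch to Light (15 → 43). Not NE.
(Heavy, Moderate): Brand 1 can switch to Light (39 → 60). Not NE.

Pure-strategy Nash equilibria: (Light, None), (Moderate, Moderate)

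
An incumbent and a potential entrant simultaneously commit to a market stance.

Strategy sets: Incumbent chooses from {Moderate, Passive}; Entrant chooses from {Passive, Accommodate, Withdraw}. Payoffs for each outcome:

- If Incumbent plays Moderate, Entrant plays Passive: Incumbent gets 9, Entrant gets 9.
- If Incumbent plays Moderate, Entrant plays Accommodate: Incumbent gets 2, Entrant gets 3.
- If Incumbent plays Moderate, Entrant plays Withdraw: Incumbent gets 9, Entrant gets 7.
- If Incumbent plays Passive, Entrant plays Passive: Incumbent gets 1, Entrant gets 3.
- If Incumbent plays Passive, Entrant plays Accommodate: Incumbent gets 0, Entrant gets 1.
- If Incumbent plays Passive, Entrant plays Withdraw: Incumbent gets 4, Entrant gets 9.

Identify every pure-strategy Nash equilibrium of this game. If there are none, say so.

(Moderate, Passive)

For each player, find the best response to each opponent profile; mutual best responses are the pure NE.
Incumbent against Passive: payoffs 9, 1 → best response Moderate.
Incumbent against Accommodate: payoffs 2, 0 → best response Moderate.
Incumbent against Withdraw: payoffs 9, 4 → best response Moderate.
Entrant against Moderate: payoffs 9, 3, 7 → best response Passive.
Entrant against Passive: payoffs 3, 1, 9 → best response Withdraw.
Mutual best responses: (Moderate, Passive).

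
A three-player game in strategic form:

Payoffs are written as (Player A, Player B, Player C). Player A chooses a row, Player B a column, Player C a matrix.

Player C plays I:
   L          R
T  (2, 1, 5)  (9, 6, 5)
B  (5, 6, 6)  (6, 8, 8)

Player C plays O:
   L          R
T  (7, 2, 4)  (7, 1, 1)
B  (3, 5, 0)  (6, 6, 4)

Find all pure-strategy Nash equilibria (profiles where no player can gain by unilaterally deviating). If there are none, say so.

Pure NE: (T, R, I)

For each player, find the best response to each opponent profile; mutual best responses are the pure NE.
Player A against (L, I): payoffs 2, 5 → best response B.
Player A against (L, O): payoffs 7, 3 → best response T.
Player A against (R, I): payoffs 9, 6 → best response T.
Player A against (R, O): payoffs 7, 6 → best response T.
Player B against (T, I): payoffs 1, 6 → best response R.
Player B against (T, O): payoffs 2, 1 → best response L.
Player B against (B, I): payoffs 6, 8 → best response R.
Player B against (B, O): payoffs 5, 6 → best response R.
Player C against (T, L): payoffs 5, 4 → best response I.
Player C against (T, R): payoffs 5, 1 → best response I.
Player C against (B, L): payoffs 6, 0 → best response I.
Player C against (B, R): payoffs 8, 4 → best response I.
Mutual best responses: (T, R, I).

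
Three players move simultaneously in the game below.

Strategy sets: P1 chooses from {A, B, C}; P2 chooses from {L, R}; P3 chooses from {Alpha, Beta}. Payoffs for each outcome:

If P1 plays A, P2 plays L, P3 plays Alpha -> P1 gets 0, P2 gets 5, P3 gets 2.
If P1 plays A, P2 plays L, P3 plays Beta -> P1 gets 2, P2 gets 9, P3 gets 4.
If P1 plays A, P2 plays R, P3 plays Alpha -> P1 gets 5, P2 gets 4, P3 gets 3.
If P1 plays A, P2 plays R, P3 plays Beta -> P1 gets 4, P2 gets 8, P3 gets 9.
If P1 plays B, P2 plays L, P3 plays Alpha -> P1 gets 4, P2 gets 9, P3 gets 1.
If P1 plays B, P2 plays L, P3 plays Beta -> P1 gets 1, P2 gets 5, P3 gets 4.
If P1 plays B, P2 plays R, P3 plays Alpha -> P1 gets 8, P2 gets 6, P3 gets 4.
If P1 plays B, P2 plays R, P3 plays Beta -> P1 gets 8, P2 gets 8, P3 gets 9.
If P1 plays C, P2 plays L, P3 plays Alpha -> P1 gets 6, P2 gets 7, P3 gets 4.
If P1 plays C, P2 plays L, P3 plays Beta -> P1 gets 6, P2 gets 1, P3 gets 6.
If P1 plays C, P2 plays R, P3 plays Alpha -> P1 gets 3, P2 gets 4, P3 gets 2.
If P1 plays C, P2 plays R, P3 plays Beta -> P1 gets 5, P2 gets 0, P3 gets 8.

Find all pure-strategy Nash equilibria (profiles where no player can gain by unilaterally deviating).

(A, L, Alpha): P1 can switch to B (0 → 4). Not NE.
(A, L, Beta): P1 can switch to C (2 → 6). Not NE.
(A, R, Alpha): P1 can switch to B (5 → 8). Not NE.
(A, R, Beta): P1 can switch to B (4 → 8). Not NE.
(B, L, Alpha): P1 can switch to C (4 → 6). Not NE.
(B, L, Beta): P1 can switch to A (1 → 2). Not NE.
(B, R, Alpha): P2 can switch to L (6 → 9). Not NE.
(B, R, Beta): P1 gets 8, best alternative 5; P2 gets 8, best alternative 5; P3 gets 9, best alternative 4. No profitable deviation — NE.
(C, L, Alpha): P3 can switch to Beta (4 → 6). Not NE.
(C, L, Beta): P1 gets 6, best alternative 2; P2 gets 1, best alternative 0; P3 gets 6, best alternative 4. No profitable deviation — NE.
(C, R, Alpha): P1 can switch to A (3 → 5). Not NE.
(C, R, Beta): P1 can switch to B (5 → 8). Not NE.

The pure Nash equilibria are (B, R, Beta), (C, L, Beta).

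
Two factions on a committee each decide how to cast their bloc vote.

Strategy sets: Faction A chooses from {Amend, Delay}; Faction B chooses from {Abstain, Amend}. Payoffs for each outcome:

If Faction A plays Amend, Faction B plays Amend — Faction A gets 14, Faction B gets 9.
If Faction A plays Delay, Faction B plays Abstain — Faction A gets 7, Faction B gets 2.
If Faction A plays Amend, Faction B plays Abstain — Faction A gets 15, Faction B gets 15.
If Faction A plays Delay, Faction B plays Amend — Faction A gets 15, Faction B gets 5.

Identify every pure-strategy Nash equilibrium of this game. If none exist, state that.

(Amend, Abstain): Faction A gets 15, best alternative 7; Faction B gets 15, best alternative 9. No profitable deviation — NE.
(Amend, Amend): Faction A can switch to Delay (14 → 15). Not NE.
(Delay, Abstain): Faction A can switch to Amend (7 → 15). Not NE.
(Delay, Amend): Faction A gets 15, best alternative 14; Faction B gets 5, best alternative 2. No profitable deviation — NE.

The pure Nash equilibria are (Amend, Abstain), (Delay, Amend).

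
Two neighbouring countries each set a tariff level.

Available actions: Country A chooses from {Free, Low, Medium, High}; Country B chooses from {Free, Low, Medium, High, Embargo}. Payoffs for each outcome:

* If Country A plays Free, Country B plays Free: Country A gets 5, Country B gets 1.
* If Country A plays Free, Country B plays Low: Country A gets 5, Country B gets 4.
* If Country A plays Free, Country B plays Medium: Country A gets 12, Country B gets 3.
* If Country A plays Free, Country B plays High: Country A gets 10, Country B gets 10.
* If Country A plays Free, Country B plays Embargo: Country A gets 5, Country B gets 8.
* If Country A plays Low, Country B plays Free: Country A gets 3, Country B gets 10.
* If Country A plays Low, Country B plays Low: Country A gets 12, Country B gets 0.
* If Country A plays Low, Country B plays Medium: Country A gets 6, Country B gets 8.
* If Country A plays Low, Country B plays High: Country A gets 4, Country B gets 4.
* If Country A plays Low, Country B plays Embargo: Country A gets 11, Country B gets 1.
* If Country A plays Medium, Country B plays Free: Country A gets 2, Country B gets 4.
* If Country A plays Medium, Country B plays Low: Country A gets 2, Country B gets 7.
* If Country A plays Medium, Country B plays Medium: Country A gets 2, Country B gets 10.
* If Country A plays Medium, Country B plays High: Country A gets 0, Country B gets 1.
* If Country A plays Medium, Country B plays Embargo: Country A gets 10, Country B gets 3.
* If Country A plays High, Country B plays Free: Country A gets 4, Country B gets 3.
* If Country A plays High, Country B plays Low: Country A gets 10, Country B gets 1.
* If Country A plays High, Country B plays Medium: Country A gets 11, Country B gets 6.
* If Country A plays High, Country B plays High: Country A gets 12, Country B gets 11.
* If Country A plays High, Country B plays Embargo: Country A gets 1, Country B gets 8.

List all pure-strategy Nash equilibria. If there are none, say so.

(High, High)

Country A against Free: payoffs 5, 3, 2, 4 → best response Free.
Country A against Low: payoffs 5, 12, 2, 10 → best response Low.
Country A against Medium: payoffs 12, 6, 2, 11 → best response Free.
Country A against High: payoffs 10, 4, 0, 12 → best response High.
Country A against Embargo: payoffs 5, 11, 10, 1 → best response Low.
Country B against Free: payoffs 1, 4, 3, 10, 8 → best response High.
Country B against Low: payoffs 10, 0, 8, 4, 1 → best response Free.
Country B against Medium: payoffs 4, 7, 10, 1, 3 → best response Medium.
Country B against High: payoffs 3, 1, 6, 11, 8 → best response High.
Mutual best responses: (High, High).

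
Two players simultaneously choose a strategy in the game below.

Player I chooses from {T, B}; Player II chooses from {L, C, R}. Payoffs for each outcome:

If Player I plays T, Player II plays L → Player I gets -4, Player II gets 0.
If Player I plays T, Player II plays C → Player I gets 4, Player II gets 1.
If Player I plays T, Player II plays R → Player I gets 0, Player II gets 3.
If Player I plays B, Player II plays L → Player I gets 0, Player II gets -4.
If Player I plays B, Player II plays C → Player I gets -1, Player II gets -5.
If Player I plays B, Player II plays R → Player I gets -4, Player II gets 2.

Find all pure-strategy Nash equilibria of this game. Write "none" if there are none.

(T, R)

Check each profile: it is a Nash equilibrium iff no player can strictly gain by switching unilaterally.
(T, L): Player I can switch to B (-4 → 0). Not NE.
(T, C): Player II can switch to R (1 → 3). Not NE.
(T, R): Player I gets 0, best alternative -4; Player II gets 3, best alternative 1. No profitable deviation — NE.
(B, L): Player II can switch to R (-4 → 2). Not NE.
(B, C): Player I can switch to T (-1 → 4). Not NE.
(B, R): Player I can switch to T (-4 → 0). Not NE.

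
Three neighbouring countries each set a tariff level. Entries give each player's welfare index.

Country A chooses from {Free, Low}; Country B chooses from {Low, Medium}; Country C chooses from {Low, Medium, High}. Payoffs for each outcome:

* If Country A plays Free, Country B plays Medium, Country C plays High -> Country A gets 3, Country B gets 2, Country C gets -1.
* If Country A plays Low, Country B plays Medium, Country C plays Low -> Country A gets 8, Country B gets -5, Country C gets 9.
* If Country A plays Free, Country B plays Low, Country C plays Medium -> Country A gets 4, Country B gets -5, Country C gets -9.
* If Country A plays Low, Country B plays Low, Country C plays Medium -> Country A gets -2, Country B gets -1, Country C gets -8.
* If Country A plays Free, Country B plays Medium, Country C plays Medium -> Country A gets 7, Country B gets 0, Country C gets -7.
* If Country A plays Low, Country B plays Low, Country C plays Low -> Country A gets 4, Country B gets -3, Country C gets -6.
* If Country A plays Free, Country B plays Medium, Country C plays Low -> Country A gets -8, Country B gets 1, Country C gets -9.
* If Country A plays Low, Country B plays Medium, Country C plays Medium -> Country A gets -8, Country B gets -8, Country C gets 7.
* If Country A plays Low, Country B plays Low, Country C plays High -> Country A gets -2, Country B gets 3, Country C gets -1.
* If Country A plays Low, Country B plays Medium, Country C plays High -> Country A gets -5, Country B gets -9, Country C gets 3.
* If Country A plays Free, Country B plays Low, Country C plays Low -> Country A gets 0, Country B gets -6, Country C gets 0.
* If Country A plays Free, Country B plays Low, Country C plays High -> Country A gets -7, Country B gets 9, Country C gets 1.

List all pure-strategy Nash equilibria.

The unique pure-strategy Nash equilibrium is (Low, Low, High).

Check each profile: it is a Nash equilibrium iff no player can strictly gain by switching unilaterally.
(Free, Low, Low): Country A can switch to Low (0 → 4). Not NE.
(Free, Low, Medium): Country B can switch to Medium (-5 → 0). Not NE.
(Free, Low, High): Country A can switch to Low (-7 → -2). Not NE.
(Free, Medium, Low): Country A can switch to Low (-8 → 8). Not NE.
(Free, Medium, Medium): Country C can switch to High (-7 → -1). Not NE.
(Free, Medium, High): Country B can switch to Low (2 → 9). Not NE.
(Low, Low, High): Country A gets -2, best alternative -7; Country B gets 3, best alternative -9; Country C gets -1, best alternative -6. No profitable deviation — NE.
(The remaining 5 profiles each have a profitable deviation by the same check.)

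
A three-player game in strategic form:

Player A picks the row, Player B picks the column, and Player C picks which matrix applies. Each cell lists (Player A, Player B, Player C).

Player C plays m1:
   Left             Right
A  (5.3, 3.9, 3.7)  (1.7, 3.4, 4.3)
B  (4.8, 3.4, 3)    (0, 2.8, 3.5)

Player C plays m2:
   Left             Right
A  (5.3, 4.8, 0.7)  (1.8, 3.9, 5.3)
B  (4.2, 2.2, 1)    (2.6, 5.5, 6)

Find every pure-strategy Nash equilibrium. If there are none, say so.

(A, Left, m1); (B, Right, m2)

Player A against (Left, m1): payoffs 5.3, 4.8 → best response A.
Player A against (Left, m2): payoffs 5.3, 4.2 → best response A.
Player A against (Right, m1): payoffs 1.7, 0 → best response A.
Player A against (Right, m2): payoffs 1.8, 2.6 → best response B.
Player B against (A, m1): payoffs 3.9, 3.4 → best response Left.
Player B against (A, m2): payoffs 4.8, 3.9 → best response Left.
Player B against (B, m1): payoffs 3.4, 2.8 → best response Left.
Player B against (B, m2): payoffs 2.2, 5.5 → best response Right.
Player C against (A, Left): payoffs 3.7, 0.7 → best response m1.
Player C against (A, Right): payoffs 4.3, 5.3 → best response m2.
Player C against (B, Left): payoffs 3, 1 → best response m1.
Player C against (B, Right): payoffs 3.5, 6 → best response m2.
Mutual best responses: (A, Left, m1); (B, Right, m2).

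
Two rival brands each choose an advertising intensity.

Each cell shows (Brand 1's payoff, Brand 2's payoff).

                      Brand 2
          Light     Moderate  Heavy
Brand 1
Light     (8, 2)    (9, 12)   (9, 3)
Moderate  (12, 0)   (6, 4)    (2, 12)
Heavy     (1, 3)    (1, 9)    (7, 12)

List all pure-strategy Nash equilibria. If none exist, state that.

The unique pure-strategy Nash equilibrium is (Light, Moderate).

(Light, Light): Brand 1 can switch to Moderate (8 → 12). Not NE.
(Light, Moderate): Brand 1 gets 9, best alternative 6; Brand 2 gets 12, best alternative 3. No profitable deviation — NE.
(Light, Heavy): Brand 2 can switch to Moderate (3 → 12). Not NE.
(Moderate, Light): Brand 2 can switch to Moderate (0 → 4). Not NE.
(Moderate, Moderate): Brand 1 can switch to Light (6 → 9). Not NE.
(Moderate, Heavy): Brand 1 can switch to Light (2 → 9). Not NE.
(Heavy, Light): Brand 1 can switch to Light (1 → 8). Not NE.
(Heavy, Moderate): Brand 1 can switch to Light (1 → 9). Not NE.
(Heavy, Heavy): Brand 1 can switch to Light (7 → 9). Not NE.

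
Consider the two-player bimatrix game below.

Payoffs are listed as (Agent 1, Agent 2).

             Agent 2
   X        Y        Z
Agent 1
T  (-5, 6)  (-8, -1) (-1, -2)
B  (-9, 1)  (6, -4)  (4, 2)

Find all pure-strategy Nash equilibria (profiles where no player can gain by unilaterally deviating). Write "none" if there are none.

(T, X): Agent 1 gets -5, best alternative -9; Agent 2 gets 6, best alternative -1. No profitable deviation — NE.
(T, Y): Agent 1 can switch to B (-8 → 6). Not NE.
(T, Z): Agent 1 can switch to B (-1 → 4). Not NE.
(B, X): Agent 1 can switch to T (-9 → -5). Not NE.
(B, Y): Agent 2 can switch to X (-4 → 1). Not NE.
(B, Z): Agent 1 gets 4, best alternative -1; Agent 2 gets 2, best alternative 1. No profitable deviation — NE.

The pure Nash equilibria are (T, X); (B, Z).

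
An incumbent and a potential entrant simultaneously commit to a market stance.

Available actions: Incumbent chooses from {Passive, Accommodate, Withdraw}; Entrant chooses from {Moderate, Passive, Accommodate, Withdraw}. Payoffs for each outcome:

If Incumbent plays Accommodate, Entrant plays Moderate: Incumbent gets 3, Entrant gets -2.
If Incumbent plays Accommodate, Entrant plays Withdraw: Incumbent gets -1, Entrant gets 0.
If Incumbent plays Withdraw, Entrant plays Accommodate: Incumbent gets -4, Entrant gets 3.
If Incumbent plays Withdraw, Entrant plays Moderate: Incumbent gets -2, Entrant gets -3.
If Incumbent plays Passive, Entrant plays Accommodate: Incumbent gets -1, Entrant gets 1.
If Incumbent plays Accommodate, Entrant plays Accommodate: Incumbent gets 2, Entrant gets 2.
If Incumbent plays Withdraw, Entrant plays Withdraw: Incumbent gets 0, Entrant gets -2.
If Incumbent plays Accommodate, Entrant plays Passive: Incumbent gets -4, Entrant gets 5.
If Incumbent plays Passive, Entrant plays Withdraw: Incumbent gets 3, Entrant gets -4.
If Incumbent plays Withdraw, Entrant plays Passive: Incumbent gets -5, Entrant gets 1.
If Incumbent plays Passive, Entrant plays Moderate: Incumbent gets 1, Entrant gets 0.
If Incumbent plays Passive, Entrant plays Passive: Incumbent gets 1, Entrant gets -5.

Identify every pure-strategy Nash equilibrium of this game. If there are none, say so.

This game has no pure Nash equilibrium.

For each player, find the best response to each opponent profile; mutual best responses are the pure NE.
Incumbent against Moderate: payoffs 1, 3, -2 → best response Accommodate.
Incumbent against Passive: payoffs 1, -4, -5 → best response Passive.
Incumbent against Accommodate: payoffs -1, 2, -4 → best response Accommodate.
Incumbent against Withdraw: payoffs 3, -1, 0 → best response Passive.
Entrant against Passive: payoffs 0, -5, 1, -4 → best response Accommodate.
Entrant against Accommodate: payoffs -2, 5, 2, 0 → best response Passive.
Entrant against Withdraw: payoffs -3, 1, 3, -2 → best response Accommodate.
No profile is a mutual best response for all players.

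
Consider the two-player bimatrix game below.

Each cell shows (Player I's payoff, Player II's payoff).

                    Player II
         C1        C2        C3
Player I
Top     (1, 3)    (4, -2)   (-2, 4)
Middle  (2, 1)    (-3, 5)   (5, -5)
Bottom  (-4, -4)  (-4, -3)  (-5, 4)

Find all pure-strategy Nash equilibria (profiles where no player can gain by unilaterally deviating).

Player I against C1: payoffs 1, 2, -4 → best response Middle.
Player I against C2: payoffs 4, -3, -4 → best response Top.
Player I against C3: payoffs -2, 5, -5 → best response Middle.
Player II against Top: payoffs 3, -2, 4 → best response C3.
Player II against Middle: payoffs 1, 5, -5 → best response C2.
Player II against Bottom: payoffs -4, -3, 4 → best response C3.
No profile is a mutual best response for all players.

This game has no pure Nash equilibrium.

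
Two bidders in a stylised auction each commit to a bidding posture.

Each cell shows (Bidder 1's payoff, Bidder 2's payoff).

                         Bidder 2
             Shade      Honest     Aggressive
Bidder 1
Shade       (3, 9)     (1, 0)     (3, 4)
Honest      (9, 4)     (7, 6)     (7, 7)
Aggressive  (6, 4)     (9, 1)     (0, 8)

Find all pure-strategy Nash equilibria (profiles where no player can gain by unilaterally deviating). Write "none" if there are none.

(Shade, Shade): Bidder 1 can switch to Honest (3 → 9). Not NE.
(Shade, Honest): Bidder 1 can switch to Honest (1 → 7). Not NE.
(Shade, Aggressive): Bidder 1 can switch to Honest (3 → 7). Not NE.
(Honest, Shade): Bidder 2 can switch to Honest (4 → 6). Not NE.
(Honest, Honest): Bidder 1 can switch to Aggressive (7 → 9). Not NE.
(Honest, Aggressive): Bidder 1 gets 7, best alternative 3; Bidder 2 gets 7, best alternative 6. No profitable deviation — NE.
(Aggressive, Shade): Bidder 1 can switch to Honest (6 → 9). Not NE.
(Aggressive, Honest): Bidder 2 can switch to Shade (1 → 4). Not NE.
(Aggressive, Aggressive): Bidder 1 can switch to Shade (0 → 3). Not NE.

(Honest, Aggressive)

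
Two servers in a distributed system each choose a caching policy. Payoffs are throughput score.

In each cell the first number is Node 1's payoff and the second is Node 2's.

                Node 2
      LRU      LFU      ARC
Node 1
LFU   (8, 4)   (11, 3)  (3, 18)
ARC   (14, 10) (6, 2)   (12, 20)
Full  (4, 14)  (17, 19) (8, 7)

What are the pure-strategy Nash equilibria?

The pure Nash equilibria are (ARC, ARC), (Full, LFU).

Check each profile: it is a Nash equilibrium iff no player can strictly gain by switching unilaterally.
(LFU, LRU): Node 1 can switch to ARC (8 → 14). Not NE.
(LFU, LFU): Node 1 can switch to Full (11 → 17). Not NE.
(LFU, ARC): Node 1 can switch to ARC (3 → 12). Not NE.
(ARC, LRU): Node 2 can switch to ARC (10 → 20). Not NE.
(ARC, LFU): Node 1 can switch to LFU (6 → 11). Not NE.
(ARC, ARC): Node 1 gets 12, best alternative 8; Node 2 gets 20, best alternative 10. No profitable deviation — NE.
(Full, LRU): Node 1 can switch to LFU (4 → 8). Not NE.
(Full, LFU): Node 1 gets 17, best alternative 11; Node 2 gets 19, best alternative 14. No profitable deviation — NE.
(Full, ARC): Node 1 can switch to ARC (8 → 12). Not NE.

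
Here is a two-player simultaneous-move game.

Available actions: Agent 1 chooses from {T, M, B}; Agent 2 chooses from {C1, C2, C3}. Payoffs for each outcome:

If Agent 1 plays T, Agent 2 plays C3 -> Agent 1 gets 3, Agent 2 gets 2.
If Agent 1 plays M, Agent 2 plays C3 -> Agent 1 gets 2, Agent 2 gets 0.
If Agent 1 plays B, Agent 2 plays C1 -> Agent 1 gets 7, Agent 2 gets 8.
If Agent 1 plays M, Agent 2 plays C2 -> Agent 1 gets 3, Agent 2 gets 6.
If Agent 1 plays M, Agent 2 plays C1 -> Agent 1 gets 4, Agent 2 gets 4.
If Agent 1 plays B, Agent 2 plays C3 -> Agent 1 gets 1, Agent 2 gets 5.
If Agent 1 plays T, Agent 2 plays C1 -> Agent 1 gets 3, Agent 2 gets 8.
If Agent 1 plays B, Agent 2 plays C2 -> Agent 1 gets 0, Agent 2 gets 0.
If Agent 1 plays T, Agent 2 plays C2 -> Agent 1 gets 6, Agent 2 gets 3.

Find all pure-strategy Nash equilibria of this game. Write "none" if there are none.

Agent 1 against C1: payoffs 3, 4, 7 → best response B.
Agent 1 against C2: payoffs 6, 3, 0 → best response T.
Agent 1 against C3: payoffs 3, 2, 1 → best response T.
Agent 2 against T: payoffs 8, 3, 2 → best response C1.
Agent 2 against M: payoffs 4, 6, 0 → best response C2.
Agent 2 against B: payoffs 8, 0, 5 → best response C1.
Mutual best responses: (B, C1).

The unique pure-strategy Nash equilibrium is (B, C1).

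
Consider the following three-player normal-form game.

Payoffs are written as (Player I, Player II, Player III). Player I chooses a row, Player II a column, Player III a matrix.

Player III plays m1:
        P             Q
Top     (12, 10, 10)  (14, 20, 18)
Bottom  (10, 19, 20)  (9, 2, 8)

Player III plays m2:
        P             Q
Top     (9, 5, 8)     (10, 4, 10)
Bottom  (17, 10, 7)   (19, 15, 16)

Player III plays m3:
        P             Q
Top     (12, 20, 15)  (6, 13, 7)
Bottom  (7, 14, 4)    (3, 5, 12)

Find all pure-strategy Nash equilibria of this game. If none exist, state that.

For each player, find the best response to each opponent profile; mutual best responses are the pure NE.
Player I against (P, m1): payoffs 12, 10 → best response Top.
Player I against (P, m2): payoffs 9, 17 → best response Bottom.
Player I against (P, m3): payoffs 12, 7 → best response Top.
Player I against (Q, m1): payoffs 14, 9 → best response Top.
Player I against (Q, m2): payoffs 10, 19 → best response Bottom.
Player I against (Q, m3): payoffs 6, 3 → best response Top.
Player II against (Top, m1): payoffs 10, 20 → best response Q.
Player II against (Top, m2): payoffs 5, 4 → best response P.
Player II against (Top, m3): payoffs 20, 13 → best response P.
Player II against (Bottom, m1): payoffs 19, 2 → best response P.
Player II against (Bottom, m2): payoffs 10, 15 → best response Q.
Player II against (Bottom, m3): payoffs 14, 5 → best response P.
Player III against (Top, P): payoffs 10, 8, 15 → best response m3.
Player III against (Top, Q): payoffs 18, 10, 7 → best response m1.
Player III against (Bottom, P): payoffs 20, 7, 4 → best response m1.
Player III against (Bottom, Q): payoffs 8, 16, 12 → best response m2.
Mutual best responses: (Top, P, m3); (Top, Q, m1); (Bottom, Q, m2).

The pure Nash equilibria are (Top, P, m3), (Top, Q, m1), (Bottom, Q, m2).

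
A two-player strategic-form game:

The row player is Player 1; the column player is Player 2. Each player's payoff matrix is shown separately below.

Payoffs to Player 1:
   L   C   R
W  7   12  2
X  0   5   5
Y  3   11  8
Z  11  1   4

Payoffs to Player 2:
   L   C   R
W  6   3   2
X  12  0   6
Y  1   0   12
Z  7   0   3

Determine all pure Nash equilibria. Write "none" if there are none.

Mark each player's best response to every combination of opponents' strategies; a profile where every player is best-responding is a pure Nash equilibrium.
Player 1 against L: payoffs 7, 0, 3, 11 → best response Z.
Player 1 against C: payoffs 12, 5, 11, 1 → best response W.
Player 1 against R: payoffs 2, 5, 8, 4 → best response Y.
Player 2 against W: payoffs 6, 3, 2 → best response L.
Player 2 against X: payoffs 12, 0, 6 → best response L.
Player 2 against Y: payoffs 1, 0, 12 → best response R.
Player 2 against Z: payoffs 7, 0, 3 → best response L.
Mutual best responses: (Y, R); (Z, L).

The pure Nash equilibria are (Y, R); (Z, L).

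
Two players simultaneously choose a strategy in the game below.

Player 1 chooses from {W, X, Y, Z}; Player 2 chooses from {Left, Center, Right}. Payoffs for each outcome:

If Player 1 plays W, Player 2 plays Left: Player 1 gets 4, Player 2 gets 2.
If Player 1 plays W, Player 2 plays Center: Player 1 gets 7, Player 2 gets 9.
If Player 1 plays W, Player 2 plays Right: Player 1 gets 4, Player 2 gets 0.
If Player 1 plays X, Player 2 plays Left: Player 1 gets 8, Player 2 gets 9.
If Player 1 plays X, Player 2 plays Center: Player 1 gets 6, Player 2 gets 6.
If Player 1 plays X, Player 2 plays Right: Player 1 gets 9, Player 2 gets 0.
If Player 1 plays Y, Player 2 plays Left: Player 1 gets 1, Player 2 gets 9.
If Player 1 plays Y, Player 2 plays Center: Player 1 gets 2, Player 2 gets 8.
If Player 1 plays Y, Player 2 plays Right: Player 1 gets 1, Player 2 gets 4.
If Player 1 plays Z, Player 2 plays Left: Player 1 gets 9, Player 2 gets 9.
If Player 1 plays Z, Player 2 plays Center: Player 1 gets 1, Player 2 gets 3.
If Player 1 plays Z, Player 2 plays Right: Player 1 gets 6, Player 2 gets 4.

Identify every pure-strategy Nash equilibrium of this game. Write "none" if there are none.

The pure Nash equilibria are (W, Center); (Z, Left).

Player 1 against Left: payoffs 4, 8, 1, 9 → best response Z.
Player 1 against Center: payoffs 7, 6, 2, 1 → best response W.
Player 1 against Right: payoffs 4, 9, 1, 6 → best response X.
Player 2 against W: payoffs 2, 9, 0 → best response Center.
Player 2 against X: payoffs 9, 6, 0 → best response Left.
Player 2 against Y: payoffs 9, 8, 4 → best response Left.
Player 2 against Z: payoffs 9, 3, 4 → best response Left.
Mutual best responses: (W, Center); (Z, Left).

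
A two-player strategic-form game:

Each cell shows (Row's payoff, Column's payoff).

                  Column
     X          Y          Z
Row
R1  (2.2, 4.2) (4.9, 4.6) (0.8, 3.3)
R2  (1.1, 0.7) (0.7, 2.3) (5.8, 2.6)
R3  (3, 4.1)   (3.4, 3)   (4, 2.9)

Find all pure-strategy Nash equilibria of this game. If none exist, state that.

(R1, X): Row can switch to R3 (2.2 → 3). Not NE.
(R1, Y): Row gets 4.9, best alternative 3.4; Column gets 4.6, best alternative 4.2. No profitable deviation — NE.
(R1, Z): Row can switch to R2 (0.8 → 5.8). Not NE.
(R2, X): Row can switch to R1 (1.1 → 2.2). Not NE.
(R2, Y): Row can switch to R1 (0.7 → 4.9). Not NE.
(R2, Z): Row gets 5.8, best alternative 4; Column gets 2.6, best alternative 2.3. No profitable deviation — NE.
(R3, X): Row gets 3, best alternative 2.2; Column gets 4.1, best alternative 3. No profitable deviation — NE.
(R3, Y): Row can switch to R1 (3.4 → 4.9). Not NE.
(R3, Z): Row can switch to R2 (4 → 5.8). Not NE.

(R1, Y); (R2, Z); (R3, X)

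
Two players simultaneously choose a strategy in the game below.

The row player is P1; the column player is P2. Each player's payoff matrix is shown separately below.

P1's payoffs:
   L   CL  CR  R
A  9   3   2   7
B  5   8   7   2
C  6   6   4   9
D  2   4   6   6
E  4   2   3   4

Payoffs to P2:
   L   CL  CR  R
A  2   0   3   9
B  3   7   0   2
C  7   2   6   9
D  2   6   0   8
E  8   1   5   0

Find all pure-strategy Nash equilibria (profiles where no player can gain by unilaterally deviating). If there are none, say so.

(B, CL), (C, R)

Mark each player's best response to every combination of opponents' strategies; a profile where every player is best-responding is a pure Nash equilibrium.
P1 against L: payoffs 9, 5, 6, 2, 4 → best response A.
P1 against CL: payoffs 3, 8, 6, 4, 2 → best response B.
P1 against CR: payoffs 2, 7, 4, 6, 3 → best response B.
P1 against R: payoffs 7, 2, 9, 6, 4 → best response C.
P2 against A: payoffs 2, 0, 3, 9 → best response R.
P2 against B: payoffs 3, 7, 0, 2 → best response CL.
P2 against C: payoffs 7, 2, 6, 9 → best response R.
P2 against D: payoffs 2, 6, 0, 8 → best response R.
P2 against E: payoffs 8, 1, 5, 0 → best response L.
Mutual best responses: (B, CL); (C, R).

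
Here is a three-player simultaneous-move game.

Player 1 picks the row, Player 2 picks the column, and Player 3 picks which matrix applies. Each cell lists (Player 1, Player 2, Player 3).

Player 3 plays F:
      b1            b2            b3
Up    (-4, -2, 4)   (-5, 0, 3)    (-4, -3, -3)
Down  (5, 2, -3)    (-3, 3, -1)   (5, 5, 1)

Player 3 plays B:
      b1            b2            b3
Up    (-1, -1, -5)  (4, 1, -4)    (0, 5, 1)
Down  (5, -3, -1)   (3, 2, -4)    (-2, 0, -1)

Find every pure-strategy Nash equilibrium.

(Up, b3, B); (Down, b3, F)

For each player, find the best response to each opponent profile; mutual best responses are the pure NE.
Player 1 against (b1, F): payoffs -4, 5 → best response Down.
Player 1 against (b1, B): payoffs -1, 5 → best response Down.
Player 1 against (b2, F): payoffs -5, -3 → best response Down.
Player 1 against (b2, B): payoffs 4, 3 → best response Up.
Player 1 against (b3, F): payoffs -4, 5 → best response Down.
Player 1 against (b3, B): payoffs 0, -2 → best response Up.
Player 2 against (Up, F): payoffs -2, 0, -3 → best response b2.
Player 2 against (Up, B): payoffs -1, 1, 5 → best response b3.
Player 2 against (Down, F): payoffs 2, 3, 5 → best response b3.
Player 2 against (Down, B): payoffs -3, 2, 0 → best response b2.
Player 3 against (Up, b1): payoffs 4, -5 → best response F.
Player 3 against (Up, b2): payoffs 3, -4 → best response F.
Player 3 against (Up, b3): payoffs -3, 1 → best response B.
Player 3 against (Down, b1): payoffs -3, -1 → best response B.
Player 3 against (Down, b2): payoffs -1, -4 → best response F.
Player 3 against (Down, b3): payoffs 1, -1 → best response F.
Mutual best responses: (Up, b3, B); (Down, b3, F).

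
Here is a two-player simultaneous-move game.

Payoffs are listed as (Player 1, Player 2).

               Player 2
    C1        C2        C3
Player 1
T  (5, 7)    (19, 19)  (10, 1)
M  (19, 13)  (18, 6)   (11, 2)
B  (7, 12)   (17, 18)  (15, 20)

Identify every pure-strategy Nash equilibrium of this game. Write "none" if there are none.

(T, C2) and (M, C1) and (B, C3)

Player 1 against C1: payoffs 5, 19, 7 → best response M.
Player 1 against C2: payoffs 19, 18, 17 → best response T.
Player 1 against C3: payoffs 10, 11, 15 → best response B.
Player 2 against T: payoffs 7, 19, 1 → best response C2.
Player 2 against M: payoffs 13, 6, 2 → best response C1.
Player 2 against B: payoffs 12, 18, 20 → best response C3.
Mutual best responses: (T, C2); (M, C1); (B, C3).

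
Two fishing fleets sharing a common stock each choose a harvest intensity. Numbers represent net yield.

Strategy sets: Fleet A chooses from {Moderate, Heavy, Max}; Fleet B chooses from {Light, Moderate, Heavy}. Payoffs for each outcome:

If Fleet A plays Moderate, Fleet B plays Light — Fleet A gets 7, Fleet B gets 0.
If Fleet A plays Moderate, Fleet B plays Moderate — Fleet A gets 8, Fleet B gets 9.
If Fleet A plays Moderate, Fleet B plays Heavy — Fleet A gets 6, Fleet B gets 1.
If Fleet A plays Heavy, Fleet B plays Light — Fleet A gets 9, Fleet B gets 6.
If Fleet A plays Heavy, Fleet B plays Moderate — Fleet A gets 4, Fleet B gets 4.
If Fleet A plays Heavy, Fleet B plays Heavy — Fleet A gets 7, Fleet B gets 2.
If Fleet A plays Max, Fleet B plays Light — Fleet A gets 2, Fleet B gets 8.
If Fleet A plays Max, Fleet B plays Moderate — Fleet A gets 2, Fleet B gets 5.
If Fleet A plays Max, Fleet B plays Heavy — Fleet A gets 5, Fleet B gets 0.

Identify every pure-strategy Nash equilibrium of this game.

Mark each player's best response to every combination of opponents' strategies; a profile where every player is best-responding is a pure Nash equilibrium.
Fleet A against Light: payoffs 7, 9, 2 → best response Heavy.
Fleet A against Moderate: payoffs 8, 4, 2 → best response Moderate.
Fleet A against Heavy: payoffs 6, 7, 5 → best response Heavy.
Fleet B against Moderate: payoffs 0, 9, 1 → best response Moderate.
Fleet B against Heavy: payoffs 6, 4, 2 → best response Light.
Fleet B against Max: payoffs 8, 5, 0 → best response Light.
Mutual best responses: (Moderate, Moderate); (Heavy, Light).

(Moderate, Moderate); (Heavy, Light)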